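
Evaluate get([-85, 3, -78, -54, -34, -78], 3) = -54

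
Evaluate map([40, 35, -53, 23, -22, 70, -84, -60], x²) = (40)²=1600, (35)²=1225, (-53)²=2809, (23)²=529, (-22)²=484, (70)²=4900, (-84)²=7056, (-60)²=3600
= [1600, 1225, 2809, 529, 484, 4900, 7056, 3600]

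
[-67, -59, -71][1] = -59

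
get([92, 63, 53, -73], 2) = 53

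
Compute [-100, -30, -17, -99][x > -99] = [-30, -17]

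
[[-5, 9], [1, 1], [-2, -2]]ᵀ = [[-5, 1, -2], [9, 1, -2]]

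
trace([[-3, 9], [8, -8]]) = diagonal: (-3) + (-8)
= -11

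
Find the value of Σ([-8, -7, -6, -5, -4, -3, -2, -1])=-36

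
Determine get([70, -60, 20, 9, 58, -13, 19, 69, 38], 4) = 58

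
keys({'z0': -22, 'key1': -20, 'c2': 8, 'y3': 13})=['z0', 'key1', 'c2', 'y3']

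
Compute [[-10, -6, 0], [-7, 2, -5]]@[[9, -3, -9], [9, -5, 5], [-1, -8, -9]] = C[0][0] = (-10)*(9) + (-6)*(9) + (0)*(-1) = -144
C[0][1] = (-10)*(-3) + (-6)*(-5) + (0)*(-8) = 60
C[0][2] = (-10)*(-9) + (-6)*(5) + (0)*(-9) = 60
C[1][0] = (-7)*(9) + (2)*(9) + (-5)*(-1) = -40
C[1][1] = (-7)*(-3) + (2)*(-5) + (-5)*(-8) = 51
C[1][2] = (-7)*(-9) + (2)*(5) + (-5)*(-9) = 118
= [[-144, 60, 60], [-40, 51, 118]]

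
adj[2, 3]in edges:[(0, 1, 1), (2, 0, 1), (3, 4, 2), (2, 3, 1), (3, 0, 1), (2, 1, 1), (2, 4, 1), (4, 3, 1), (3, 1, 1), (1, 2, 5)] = 1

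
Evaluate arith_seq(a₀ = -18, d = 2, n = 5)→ [-18, -16, -14, -12, -10]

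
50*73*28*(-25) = -2555000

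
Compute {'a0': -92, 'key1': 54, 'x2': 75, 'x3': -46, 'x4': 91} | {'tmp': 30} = {'a0': -92, 'key1': 54, 'x2': 75, 'x3': -46, 'x4': 91, 'tmp': 30}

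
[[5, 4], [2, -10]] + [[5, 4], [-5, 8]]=[[10, 8], [-3, -2]]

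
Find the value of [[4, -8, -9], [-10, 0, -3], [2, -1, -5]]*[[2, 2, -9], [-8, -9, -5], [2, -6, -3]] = [[54, 134, 31], [-26, -2, 99], [2, 43, 2]]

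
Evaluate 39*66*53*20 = 2728440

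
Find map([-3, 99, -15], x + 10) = [7, 109, -5]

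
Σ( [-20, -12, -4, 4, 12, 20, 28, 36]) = 64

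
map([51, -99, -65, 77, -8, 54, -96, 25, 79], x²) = (51)²=2601, (-99)²=9801, (-65)²=4225, (77)²=5929, (-8)²=64, (54)²=2916, (-96)²=9216, (25)²=625, (79)²=6241
= [2601, 9801, 4225, 5929, 64, 2916, 9216, 625, 6241]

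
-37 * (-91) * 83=279461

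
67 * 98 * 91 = 597506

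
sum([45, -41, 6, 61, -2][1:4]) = slice → [-41, 6, 61]
(-41) + 6 + 61
= 26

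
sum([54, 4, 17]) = 54 + 4 + 17
= 75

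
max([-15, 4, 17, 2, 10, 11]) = 17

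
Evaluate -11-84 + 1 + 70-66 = -90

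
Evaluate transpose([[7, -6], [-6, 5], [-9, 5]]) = [[7, -6, -9], [-6, 5, 5]]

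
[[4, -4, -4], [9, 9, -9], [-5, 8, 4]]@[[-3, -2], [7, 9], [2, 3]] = [[-48, -56], [18, 36], [79, 94]]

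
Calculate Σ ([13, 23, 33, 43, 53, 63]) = 13 + 23 + 33 + 43 + 53 + 63
= 228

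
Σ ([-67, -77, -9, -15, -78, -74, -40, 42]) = (-67) + (-77) + (-9) + (-15) + (-78) + (-74) + (-40) + 42
= -318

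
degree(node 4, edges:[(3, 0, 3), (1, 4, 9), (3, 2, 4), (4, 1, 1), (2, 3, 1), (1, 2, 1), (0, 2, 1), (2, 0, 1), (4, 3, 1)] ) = 3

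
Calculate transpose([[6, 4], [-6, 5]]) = [[6, -6], [4, 5]]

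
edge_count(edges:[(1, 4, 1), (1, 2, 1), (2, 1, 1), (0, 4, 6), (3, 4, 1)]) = 5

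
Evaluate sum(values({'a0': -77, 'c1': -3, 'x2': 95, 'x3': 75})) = (-77) + (-3) + 95 + 75
= 90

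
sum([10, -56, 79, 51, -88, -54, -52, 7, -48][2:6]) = -12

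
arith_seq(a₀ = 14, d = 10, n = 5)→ [14, 24, 34, 44, 54]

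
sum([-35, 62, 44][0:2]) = slice → [-35, 62]
(-35) + 62
= 27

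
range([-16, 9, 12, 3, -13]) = 28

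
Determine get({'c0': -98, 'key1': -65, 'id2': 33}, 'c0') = -98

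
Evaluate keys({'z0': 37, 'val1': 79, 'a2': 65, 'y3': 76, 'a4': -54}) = ['z0', 'val1', 'a2', 'y3', 'a4']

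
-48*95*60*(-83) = 22708800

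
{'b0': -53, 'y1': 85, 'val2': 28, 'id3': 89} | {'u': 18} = {'b0': -53, 'y1': 85, 'val2': 28, 'id3': 89, 'u': 18}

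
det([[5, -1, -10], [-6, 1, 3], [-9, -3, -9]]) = -189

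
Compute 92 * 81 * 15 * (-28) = -3129840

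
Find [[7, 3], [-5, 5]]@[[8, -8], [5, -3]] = C[0][0] = (7)*(8) + (3)*(5) = 71
C[0][1] = (7)*(-8) + (3)*(-3) = -65
C[1][0] = (-5)*(8) + (5)*(5) = -15
C[1][1] = (-5)*(-8) + (5)*(-3) = 25
= [[71, -65], [-15, 25]]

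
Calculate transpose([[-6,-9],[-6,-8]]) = [[-6, -6], [-9, -8]]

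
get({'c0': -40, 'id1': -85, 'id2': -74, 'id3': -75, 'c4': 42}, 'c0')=-40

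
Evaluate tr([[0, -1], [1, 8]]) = diagonal: 0 + 8
= 8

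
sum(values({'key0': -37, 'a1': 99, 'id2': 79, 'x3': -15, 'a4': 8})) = 134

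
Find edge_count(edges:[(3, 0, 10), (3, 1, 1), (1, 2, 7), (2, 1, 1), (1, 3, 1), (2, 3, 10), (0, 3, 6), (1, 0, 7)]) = 8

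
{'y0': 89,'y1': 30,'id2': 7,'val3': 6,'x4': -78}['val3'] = 6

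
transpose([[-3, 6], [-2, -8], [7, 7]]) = [[-3, -2, 7], [6, -8, 7]]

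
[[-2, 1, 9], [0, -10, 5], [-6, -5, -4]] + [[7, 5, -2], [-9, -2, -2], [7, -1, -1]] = [[5, 6, 7], [-9, -12, 3], [1, -6, -5]]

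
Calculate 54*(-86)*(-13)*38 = 2294136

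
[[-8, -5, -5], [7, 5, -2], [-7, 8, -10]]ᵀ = [[-8, 7, -7], [-5, 5, 8], [-5, -2, -10]]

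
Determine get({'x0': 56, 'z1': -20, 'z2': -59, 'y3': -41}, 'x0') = 56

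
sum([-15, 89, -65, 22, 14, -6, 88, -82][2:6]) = slice → [-65, 22, 14, -6]
(-65) + 22 + 14 + (-6)
= -35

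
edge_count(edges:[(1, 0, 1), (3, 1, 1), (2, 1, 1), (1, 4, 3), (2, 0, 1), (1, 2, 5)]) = 6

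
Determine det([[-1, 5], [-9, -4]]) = (-1)*(-4) - (5)*(-9)
= 49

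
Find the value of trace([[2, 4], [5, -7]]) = -5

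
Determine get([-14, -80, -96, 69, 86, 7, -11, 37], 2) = -96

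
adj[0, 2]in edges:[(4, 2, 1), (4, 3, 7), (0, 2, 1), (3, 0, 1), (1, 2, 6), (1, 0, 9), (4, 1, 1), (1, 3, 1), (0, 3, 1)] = 1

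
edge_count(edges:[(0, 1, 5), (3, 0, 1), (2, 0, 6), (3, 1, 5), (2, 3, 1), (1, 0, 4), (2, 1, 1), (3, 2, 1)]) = 8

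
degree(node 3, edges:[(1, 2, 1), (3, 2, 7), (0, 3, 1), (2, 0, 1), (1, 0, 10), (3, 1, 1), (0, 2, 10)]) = incident: (3,2), (0,3), (3,1)
= 3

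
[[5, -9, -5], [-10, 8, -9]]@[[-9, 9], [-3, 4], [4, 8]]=[[-38, -31], [30, -130]]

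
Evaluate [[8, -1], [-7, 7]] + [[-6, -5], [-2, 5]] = [[2, -6], [-9, 12]]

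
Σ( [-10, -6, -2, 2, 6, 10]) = (-10) + (-6) + (-2) + 2 + 6 + 10
= 0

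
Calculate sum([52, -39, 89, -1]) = 52 + (-39) + 89 + (-1)
= 101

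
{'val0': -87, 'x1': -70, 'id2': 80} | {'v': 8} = {'val0': -87, 'x1': -70, 'id2': 80, 'v': 8}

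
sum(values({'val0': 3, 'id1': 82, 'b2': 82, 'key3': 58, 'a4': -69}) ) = 156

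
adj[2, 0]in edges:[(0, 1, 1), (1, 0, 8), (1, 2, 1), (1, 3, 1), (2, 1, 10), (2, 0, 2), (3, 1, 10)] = 2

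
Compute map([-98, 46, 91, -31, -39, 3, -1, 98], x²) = (-98)²=9604, (46)²=2116, (91)²=8281, (-31)²=961, (-39)²=1521, (3)²=9, (-1)²=1, (98)²=9604
= [9604, 2116, 8281, 961, 1521, 9, 1, 9604]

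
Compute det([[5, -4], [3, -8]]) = -28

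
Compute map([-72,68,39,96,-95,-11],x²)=(-72)²=5184, (68)²=4624, (39)²=1521, (96)²=9216, (-95)²=9025, (-11)²=121
= [5184, 4624, 1521, 9216, 9025, 121]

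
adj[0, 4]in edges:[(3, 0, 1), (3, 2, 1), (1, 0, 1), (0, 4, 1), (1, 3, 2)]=1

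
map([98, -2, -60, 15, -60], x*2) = [196, -4, -120, 30, -120]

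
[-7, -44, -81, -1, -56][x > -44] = [-7, -1]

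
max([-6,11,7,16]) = 16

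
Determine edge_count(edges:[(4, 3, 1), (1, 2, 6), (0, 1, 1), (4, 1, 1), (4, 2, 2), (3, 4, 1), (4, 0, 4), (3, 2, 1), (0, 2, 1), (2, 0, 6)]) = 10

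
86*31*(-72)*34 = -6526368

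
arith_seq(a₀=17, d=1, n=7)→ [17, 18, 19, 20, 21, 22, 23]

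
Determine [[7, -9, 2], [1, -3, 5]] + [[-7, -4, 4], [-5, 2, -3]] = [[0, -13, 6], [-4, -1, 2]]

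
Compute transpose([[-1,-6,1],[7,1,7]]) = [[-1, 7], [-6, 1], [1, 7]]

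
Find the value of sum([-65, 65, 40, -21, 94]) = 113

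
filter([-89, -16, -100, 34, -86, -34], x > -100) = [-89, -16, 34, -86, -34]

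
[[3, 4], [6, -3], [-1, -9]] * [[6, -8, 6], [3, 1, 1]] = [[30, -20, 22], [27, -51, 33], [-33, -1, -15]]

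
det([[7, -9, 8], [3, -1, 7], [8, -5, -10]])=(1)*(7)*det([[-1, 7], [-5, -10]]) + (-1)*(-9)*det([[3, 7], [8, -10]]) + (1)*(8)*det([[3, -1], [8, -5]])
= 315 + -774 + -56
= -515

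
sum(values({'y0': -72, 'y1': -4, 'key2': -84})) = -160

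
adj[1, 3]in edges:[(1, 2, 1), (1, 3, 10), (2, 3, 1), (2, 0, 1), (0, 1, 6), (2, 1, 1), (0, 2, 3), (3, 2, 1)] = 10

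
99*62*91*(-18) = -10054044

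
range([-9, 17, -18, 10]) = 35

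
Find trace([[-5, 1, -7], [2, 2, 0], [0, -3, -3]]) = diagonal: (-5) + 2 + (-3)
= -6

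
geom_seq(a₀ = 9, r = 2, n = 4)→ a_0 = 9*2^0 = 9
a_1 = 9*2^1 = 18
a_2 = 9*2^2 = 36
...
= [9, 18, 36, 72]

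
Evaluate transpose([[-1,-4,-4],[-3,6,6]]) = [[-1, -3], [-4, 6], [-4, 6]]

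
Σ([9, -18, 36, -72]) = 9 + -18 + 36 + -72
= -45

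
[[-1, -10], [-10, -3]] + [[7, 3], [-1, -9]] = [[6, -7], [-11, -12]]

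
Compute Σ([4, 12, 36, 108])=160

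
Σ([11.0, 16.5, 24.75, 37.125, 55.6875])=11.0 + 16.5 + 24.75 + 37.125 + 55.6875
= 145.0625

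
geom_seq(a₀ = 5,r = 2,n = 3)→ [5, 10, 20]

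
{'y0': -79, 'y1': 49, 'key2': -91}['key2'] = -91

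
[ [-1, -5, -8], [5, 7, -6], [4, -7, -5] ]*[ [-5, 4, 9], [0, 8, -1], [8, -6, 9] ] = [[-59, 4, -76], [-73, 112, -16], [-60, -10, -2]]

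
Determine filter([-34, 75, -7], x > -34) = [75, -7]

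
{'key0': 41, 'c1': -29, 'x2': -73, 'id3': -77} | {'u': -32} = {'key0': 41, 'c1': -29, 'x2': -73, 'id3': -77, 'u': -32}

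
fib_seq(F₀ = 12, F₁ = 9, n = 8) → [12, 9, 21, 30, 51, 81, 132, 213]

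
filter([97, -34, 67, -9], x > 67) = keep x where x > 67: 97✓, -34✗, 67✗, -9✗
= [97]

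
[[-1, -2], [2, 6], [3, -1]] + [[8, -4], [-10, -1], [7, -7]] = [[7, -6], [-8, 5], [10, -8]]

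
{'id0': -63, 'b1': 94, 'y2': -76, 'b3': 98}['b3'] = 98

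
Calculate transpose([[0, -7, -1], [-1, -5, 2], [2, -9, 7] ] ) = [[0, -1, 2], [-7, -5, -9], [-1, 2, 7]]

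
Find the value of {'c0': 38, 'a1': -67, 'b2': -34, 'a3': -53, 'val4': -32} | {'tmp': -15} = {'c0': 38, 'a1': -67, 'b2': -34, 'a3': -53, 'val4': -32, 'tmp': -15}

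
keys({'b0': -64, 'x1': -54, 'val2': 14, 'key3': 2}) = ['b0', 'x1', 'val2', 'key3']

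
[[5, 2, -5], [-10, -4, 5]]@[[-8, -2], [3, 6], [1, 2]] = [[-39, -8], [73, 6]]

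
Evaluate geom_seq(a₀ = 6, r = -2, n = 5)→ [6, -12, 24, -48, 96]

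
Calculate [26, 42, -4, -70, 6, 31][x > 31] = [42]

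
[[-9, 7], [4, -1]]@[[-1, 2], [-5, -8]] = C[0][0] = (-9)*(-1) + (7)*(-5) = -26
C[0][1] = (-9)*(2) + (7)*(-8) = -74
C[1][0] = (4)*(-1) + (-1)*(-5) = 1
C[1][1] = (4)*(2) + (-1)*(-8) = 16
= [[-26, -74], [1, 16]]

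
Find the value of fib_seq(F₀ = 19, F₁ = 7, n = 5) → F_2 = F_1 + F_0 = 26
F_3 = F_2 + F_1 = 33
F_4 = F_3 + F_2 = 59
= [19, 7, 26, 33, 59]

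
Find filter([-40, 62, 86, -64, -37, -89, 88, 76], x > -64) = keep x where x > -64: -40✓, 62✓, 86✓, -64✗, -37✓, -89✗, 88✓, 76✓
= [-40, 62, 86, -37, 88, 76]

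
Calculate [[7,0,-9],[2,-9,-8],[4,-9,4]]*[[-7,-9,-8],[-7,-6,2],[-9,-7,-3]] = [[32, 0, -29], [121, 92, -10], [-1, -10, -62]]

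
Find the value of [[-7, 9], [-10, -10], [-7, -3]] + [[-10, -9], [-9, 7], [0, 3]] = [[-17, 0], [-19, -3], [-7, 0]]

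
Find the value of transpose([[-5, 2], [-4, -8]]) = [[-5, -4], [2, -8]]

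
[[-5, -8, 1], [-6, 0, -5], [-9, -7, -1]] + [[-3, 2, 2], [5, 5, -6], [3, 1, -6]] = [[-8, -6, 3], [-1, 5, -11], [-6, -6, -7]]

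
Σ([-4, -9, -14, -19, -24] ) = (-4) + (-9) + (-14) + (-19) + (-24)
= -70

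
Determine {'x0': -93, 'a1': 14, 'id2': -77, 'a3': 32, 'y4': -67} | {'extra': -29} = {'x0': -93, 'a1': 14, 'id2': -77, 'a3': 32, 'y4': -67, 'extra': -29}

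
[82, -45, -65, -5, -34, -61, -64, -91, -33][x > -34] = [82, -5, -33]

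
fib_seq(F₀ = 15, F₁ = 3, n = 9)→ F_2 = F_1 + F_0 = 18
F_3 = F_2 + F_1 = 21
F_4 = F_3 + F_2 = 39
...
= [15, 3, 18, 21, 39, 60, 99, 159, 258]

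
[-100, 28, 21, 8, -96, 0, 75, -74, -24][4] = -96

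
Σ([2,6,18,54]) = 2 + 6 + 18 + 54
= 80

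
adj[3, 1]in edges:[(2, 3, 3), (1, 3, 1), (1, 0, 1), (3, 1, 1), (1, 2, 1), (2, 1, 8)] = 1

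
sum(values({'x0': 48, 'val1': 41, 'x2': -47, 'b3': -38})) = 4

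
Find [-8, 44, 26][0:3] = [-8, 44, 26]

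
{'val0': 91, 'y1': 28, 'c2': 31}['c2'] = 31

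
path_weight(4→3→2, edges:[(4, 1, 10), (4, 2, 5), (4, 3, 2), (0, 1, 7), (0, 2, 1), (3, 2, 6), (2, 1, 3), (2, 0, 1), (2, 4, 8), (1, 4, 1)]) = 8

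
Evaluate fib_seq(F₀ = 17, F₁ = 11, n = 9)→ F_2 = F_1 + F_0 = 28
F_3 = F_2 + F_1 = 39
F_4 = F_3 + F_2 = 67
...
= [17, 11, 28, 39, 67, 106, 173, 279, 452]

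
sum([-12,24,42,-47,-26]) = (-12) + 24 + 42 + (-47) + (-26)
= -19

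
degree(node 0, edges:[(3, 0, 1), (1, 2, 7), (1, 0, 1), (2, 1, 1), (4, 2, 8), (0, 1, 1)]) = 3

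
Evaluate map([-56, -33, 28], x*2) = [-112, -66, 56]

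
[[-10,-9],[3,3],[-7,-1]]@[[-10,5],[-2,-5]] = [[118, -5], [-36, 0], [72, -30]]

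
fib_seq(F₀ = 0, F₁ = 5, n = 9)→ F_2 = F_1 + F_0 = 5
F_3 = F_2 + F_1 = 10
F_4 = F_3 + F_2 = 15
...
= [0, 5, 5, 10, 15, 25, 40, 65, 105]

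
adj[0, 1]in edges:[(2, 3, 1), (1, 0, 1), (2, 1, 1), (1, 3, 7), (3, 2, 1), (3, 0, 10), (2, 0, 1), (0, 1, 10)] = 10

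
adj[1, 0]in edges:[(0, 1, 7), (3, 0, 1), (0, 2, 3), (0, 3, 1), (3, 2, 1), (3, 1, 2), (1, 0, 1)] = 1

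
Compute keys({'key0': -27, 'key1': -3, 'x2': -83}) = ['key0', 'key1', 'x2']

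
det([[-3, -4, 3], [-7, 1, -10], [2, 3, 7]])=-296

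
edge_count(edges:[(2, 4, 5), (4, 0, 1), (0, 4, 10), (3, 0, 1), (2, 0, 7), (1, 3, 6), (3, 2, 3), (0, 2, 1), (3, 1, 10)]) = 9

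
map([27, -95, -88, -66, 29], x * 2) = 27*2=54, -95*2=-190, -88*2=-176, -66*2=-132, 29*2=58
= [54, -190, -176, -132, 58]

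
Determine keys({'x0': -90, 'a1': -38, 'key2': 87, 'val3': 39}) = ['x0', 'a1', 'key2', 'val3']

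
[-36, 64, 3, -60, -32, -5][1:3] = [64, 3]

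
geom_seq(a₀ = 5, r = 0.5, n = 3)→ [5.0, 2.5, 1.25]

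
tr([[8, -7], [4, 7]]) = diagonal: 8 + 7
= 15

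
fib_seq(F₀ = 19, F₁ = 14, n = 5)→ F_2 = F_1 + F_0 = 33
F_3 = F_2 + F_1 = 47
F_4 = F_3 + F_2 = 80
= [19, 14, 33, 47, 80]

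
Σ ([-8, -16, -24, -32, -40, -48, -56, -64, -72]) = -360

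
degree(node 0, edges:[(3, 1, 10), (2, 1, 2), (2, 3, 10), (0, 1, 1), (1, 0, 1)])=2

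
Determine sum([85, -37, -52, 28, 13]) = 37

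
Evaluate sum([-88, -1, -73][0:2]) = -89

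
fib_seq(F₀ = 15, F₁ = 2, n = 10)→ [15, 2, 17, 19, 36, 55, 91, 146, 237, 383]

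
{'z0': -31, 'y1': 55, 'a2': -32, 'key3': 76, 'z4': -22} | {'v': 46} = {'z0': -31, 'y1': 55, 'a2': -32, 'key3': 76, 'z4': -22, 'v': 46}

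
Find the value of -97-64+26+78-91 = -148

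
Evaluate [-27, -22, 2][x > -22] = [2]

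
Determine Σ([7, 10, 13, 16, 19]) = 7 + 10 + 13 + 16 + 19
= 65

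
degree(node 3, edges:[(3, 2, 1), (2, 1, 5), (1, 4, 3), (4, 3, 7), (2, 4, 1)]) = 2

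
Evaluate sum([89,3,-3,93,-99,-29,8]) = 89 + 3 + (-3) + 93 + (-99) + (-29) + 8
= 62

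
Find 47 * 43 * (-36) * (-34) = 2473704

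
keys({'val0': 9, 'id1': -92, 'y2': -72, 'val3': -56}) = ['val0', 'id1', 'y2', 'val3']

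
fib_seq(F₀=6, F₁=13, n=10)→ F_2 = F_1 + F_0 = 19
F_3 = F_2 + F_1 = 32
F_4 = F_3 + F_2 = 51
...
= [6, 13, 19, 32, 51, 83, 134, 217, 351, 568]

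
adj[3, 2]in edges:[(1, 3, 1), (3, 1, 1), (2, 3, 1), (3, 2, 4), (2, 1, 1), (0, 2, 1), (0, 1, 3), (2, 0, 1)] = 4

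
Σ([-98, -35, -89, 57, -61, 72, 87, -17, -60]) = -144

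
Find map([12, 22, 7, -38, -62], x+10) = [22, 32, 17, -28, -52]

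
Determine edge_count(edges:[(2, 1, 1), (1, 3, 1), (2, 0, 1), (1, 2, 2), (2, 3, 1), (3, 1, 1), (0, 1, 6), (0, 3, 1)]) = 8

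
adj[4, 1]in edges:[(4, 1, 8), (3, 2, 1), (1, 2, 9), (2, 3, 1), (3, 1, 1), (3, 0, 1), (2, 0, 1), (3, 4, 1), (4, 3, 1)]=8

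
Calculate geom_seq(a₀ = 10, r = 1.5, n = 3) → [10.0, 15.0, 22.5]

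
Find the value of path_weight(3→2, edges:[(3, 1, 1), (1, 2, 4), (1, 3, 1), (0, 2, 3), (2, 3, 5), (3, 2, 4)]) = w(3→2)=4
= 4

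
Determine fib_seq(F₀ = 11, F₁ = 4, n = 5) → F_2 = F_1 + F_0 = 15
F_3 = F_2 + F_1 = 19
F_4 = F_3 + F_2 = 34
= [11, 4, 15, 19, 34]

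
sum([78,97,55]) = 230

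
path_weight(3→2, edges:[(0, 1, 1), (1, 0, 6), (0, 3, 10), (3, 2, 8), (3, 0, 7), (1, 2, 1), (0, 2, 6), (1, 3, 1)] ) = 8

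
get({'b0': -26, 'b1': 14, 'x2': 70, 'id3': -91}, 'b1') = 14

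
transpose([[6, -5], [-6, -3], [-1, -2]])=[[6, -6, -1], [-5, -3, -2]]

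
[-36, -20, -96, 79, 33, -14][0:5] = [-36, -20, -96, 79, 33]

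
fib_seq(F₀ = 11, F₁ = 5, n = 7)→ F_2 = F_1 + F_0 = 16
F_3 = F_2 + F_1 = 21
F_4 = F_3 + F_2 = 37
...
= [11, 5, 16, 21, 37, 58, 95]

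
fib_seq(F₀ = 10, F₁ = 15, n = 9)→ [10, 15, 25, 40, 65, 105, 170, 275, 445]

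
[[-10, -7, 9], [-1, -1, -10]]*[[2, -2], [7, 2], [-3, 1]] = C[0][0] = (-10)*(2) + (-7)*(7) + (9)*(-3) = -96
C[0][1] = (-10)*(-2) + (-7)*(2) + (9)*(1) = 15
C[1][0] = (-1)*(2) + (-1)*(7) + (-10)*(-3) = 21
C[1][1] = (-1)*(-2) + (-1)*(2) + (-10)*(1) = -10
= [[-96, 15], [21, -10]]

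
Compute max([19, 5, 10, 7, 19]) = 19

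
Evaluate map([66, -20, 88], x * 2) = 66*2=132, -20*2=-40, 88*2=176
= [132, -40, 176]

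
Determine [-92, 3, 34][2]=34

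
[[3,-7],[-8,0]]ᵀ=[[3, -8], [-7, 0]]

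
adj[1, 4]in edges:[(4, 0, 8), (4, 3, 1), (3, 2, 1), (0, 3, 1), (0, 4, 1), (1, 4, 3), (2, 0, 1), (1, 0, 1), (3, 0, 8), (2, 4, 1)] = 3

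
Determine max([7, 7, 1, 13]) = 13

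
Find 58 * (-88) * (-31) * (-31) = -4904944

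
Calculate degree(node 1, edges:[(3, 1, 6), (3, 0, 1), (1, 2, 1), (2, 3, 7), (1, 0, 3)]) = 3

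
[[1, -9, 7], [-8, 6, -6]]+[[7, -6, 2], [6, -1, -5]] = [[8, -15, 9], [-2, 5, -11]]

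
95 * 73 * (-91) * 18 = -11359530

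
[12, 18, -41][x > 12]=keep x where x > 12: 12✗, 18✓, -41✗
= [18]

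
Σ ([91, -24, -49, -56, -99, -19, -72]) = 91 + (-24) + (-49) + (-56) + (-99) + (-19) + (-72)
= -228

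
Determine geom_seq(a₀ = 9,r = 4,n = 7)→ a_0 = 9*4^0 = 9
a_1 = 9*4^1 = 36
a_2 = 9*4^2 = 144
...
= [9, 36, 144, 576, 2304, 9216, 36864]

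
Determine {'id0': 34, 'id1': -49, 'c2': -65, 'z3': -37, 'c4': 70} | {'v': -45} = {'id0': 34, 'id1': -49, 'c2': -65, 'z3': -37, 'c4': 70, 'v': -45}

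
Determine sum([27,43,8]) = 78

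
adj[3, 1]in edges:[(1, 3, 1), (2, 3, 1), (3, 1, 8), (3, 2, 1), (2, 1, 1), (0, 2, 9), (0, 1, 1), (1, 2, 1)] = 8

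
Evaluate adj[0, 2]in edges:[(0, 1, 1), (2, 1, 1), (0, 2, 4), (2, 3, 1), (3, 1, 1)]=4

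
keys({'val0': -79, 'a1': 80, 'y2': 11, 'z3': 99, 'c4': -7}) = ['val0', 'a1', 'y2', 'z3', 'c4']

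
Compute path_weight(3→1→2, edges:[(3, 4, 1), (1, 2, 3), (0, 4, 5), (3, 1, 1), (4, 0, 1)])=w(3→1)=1 + w(1→2)=3
= 4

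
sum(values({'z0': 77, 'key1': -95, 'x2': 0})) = 77 + (-95) + 0
= -18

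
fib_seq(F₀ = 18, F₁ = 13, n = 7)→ [18, 13, 31, 44, 75, 119, 194]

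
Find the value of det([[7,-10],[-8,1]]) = -73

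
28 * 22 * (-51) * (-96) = 3015936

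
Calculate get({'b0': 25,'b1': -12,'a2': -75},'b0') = 25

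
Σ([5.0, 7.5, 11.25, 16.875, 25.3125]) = 5.0 + 7.5 + 11.25 + 16.875 + 25.3125
= 65.9375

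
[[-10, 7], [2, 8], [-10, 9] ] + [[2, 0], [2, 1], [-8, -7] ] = [[-8, 7], [4, 9], [-18, 2]]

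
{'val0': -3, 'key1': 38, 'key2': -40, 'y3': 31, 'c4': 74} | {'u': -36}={'val0': -3, 'key1': 38, 'key2': -40, 'y3': 31, 'c4': 74, 'u': -36}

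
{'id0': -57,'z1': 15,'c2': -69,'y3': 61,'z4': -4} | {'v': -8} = {'id0': -57, 'z1': 15, 'c2': -69, 'y3': 61, 'z4': -4, 'v': -8}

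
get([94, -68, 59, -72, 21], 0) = 94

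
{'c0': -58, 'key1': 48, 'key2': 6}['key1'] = 48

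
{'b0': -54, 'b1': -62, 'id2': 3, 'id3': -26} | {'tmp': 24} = {'b0': -54, 'b1': -62, 'id2': 3, 'id3': -26, 'tmp': 24}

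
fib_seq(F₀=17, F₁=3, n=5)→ F_2 = F_1 + F_0 = 20
F_3 = F_2 + F_1 = 23
F_4 = F_3 + F_2 = 43
= [17, 3, 20, 23, 43]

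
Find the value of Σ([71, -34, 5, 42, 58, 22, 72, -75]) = 71 + (-34) + 5 + 42 + 58 + 22 + 72 + (-75)
= 161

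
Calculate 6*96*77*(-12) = -532224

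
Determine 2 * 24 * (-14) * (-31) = 20832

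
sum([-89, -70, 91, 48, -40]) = -60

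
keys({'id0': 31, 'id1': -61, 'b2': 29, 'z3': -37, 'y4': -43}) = ['id0', 'id1', 'b2', 'z3', 'y4']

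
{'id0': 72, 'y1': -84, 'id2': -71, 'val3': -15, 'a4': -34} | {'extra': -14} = {'id0': 72, 'y1': -84, 'id2': -71, 'val3': -15, 'a4': -34, 'extra': -14}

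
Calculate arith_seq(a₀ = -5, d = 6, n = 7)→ a_0 = -5 + 0*6 = -5
a_1 = -5 + 1*6 = 1
a_2 = -5 + 2*6 = 7
...
= [-5, 1, 7, 13, 19, 25, 31]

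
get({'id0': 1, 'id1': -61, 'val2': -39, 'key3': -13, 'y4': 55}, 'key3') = -13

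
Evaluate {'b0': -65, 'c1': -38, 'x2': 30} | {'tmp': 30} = {'b0': -65, 'c1': -38, 'x2': 30, 'tmp': 30}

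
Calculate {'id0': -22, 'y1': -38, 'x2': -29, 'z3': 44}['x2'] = -29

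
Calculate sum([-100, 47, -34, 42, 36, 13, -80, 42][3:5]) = slice → [42, 36]
42 + 36
= 78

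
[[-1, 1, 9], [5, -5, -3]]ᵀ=[[-1, 5], [1, -5], [9, -3]]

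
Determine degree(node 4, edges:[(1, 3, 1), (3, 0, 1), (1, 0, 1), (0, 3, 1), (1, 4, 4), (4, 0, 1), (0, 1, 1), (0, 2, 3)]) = incident: (1,4), (4,0)
= 2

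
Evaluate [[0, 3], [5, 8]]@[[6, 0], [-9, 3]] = C[0][0] = (0)*(6) + (3)*(-9) = -27
C[0][1] = (0)*(0) + (3)*(3) = 9
C[1][0] = (5)*(6) + (8)*(-9) = -42
C[1][1] = (5)*(0) + (8)*(3) = 24
= [[-27, 9], [-42, 24]]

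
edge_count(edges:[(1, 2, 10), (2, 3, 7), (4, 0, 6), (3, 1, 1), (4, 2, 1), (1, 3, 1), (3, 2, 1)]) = 7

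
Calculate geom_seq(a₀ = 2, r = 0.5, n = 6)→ a_0 = 2*0.5^0 = 2.0
a_1 = 2*0.5^1 = 1.0
a_2 = 2*0.5^2 = 0.5
...
= [2.0, 1.0, 0.5, 0.25, 0.125, 0.0625]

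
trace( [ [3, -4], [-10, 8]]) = 11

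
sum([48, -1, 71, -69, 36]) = 85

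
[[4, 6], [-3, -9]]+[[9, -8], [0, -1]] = [[13, -2], [-3, -10]]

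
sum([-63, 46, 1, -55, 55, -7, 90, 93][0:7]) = slice → [-63, 46, 1, -55, 55, -7, 90]
(-63) + 46 + 1 + (-55) + 55 + (-7) + 90
= 67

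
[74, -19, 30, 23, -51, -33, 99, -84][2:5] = [30, 23, -51]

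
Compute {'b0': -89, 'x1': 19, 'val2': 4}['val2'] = 4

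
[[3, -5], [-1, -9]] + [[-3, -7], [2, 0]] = [[0, -12], [1, -9]]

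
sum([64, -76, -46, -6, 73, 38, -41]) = 64 + (-76) + (-46) + (-6) + 73 + 38 + (-41)
= 6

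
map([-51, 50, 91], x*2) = -51*2=-102, 50*2=100, 91*2=182
= [-102, 100, 182]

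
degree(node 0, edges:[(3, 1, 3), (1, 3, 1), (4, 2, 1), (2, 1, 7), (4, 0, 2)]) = 1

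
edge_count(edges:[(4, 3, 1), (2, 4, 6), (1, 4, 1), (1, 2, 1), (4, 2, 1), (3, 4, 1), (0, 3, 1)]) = 7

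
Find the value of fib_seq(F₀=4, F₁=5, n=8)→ [4, 5, 9, 14, 23, 37, 60, 97]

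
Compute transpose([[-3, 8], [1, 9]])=[[-3, 1], [8, 9]]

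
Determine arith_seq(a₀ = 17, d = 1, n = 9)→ [17, 18, 19, 20, 21, 22, 23, 24, 25]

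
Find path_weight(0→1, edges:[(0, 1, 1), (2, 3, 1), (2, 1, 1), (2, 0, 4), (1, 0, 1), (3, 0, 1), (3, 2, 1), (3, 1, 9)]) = w(0→1)=1
= 1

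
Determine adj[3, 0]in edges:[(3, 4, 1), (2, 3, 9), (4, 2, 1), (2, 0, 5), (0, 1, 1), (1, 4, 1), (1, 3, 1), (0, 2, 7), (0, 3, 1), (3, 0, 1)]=1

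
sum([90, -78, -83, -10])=90 + (-78) + (-83) + (-10)
= -81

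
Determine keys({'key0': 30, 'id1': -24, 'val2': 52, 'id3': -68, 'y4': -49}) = ['key0', 'id1', 'val2', 'id3', 'y4']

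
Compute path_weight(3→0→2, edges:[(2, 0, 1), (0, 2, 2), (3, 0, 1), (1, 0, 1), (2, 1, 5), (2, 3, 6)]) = 3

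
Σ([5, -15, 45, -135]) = 5 + -15 + 45 + -135
= -100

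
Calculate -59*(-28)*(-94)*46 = -7143248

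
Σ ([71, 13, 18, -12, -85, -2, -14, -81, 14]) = -78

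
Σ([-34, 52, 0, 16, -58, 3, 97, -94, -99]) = (-34) + 52 + 0 + 16 + (-58) + 3 + 97 + (-94) + (-99)
= -117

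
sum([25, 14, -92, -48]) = 25 + 14 + (-92) + (-48)
= -101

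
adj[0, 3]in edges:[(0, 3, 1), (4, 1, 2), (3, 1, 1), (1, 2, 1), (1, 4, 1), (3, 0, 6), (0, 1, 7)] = 1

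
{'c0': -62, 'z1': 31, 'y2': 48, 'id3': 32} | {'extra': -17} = {'c0': -62, 'z1': 31, 'y2': 48, 'id3': 32, 'extra': -17}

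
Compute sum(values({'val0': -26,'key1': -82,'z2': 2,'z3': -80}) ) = -186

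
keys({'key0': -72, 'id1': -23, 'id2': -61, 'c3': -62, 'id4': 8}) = ['key0', 'id1', 'id2', 'c3', 'id4']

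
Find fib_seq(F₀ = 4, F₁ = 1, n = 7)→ F_2 = F_1 + F_0 = 5
F_3 = F_2 + F_1 = 6
F_4 = F_3 + F_2 = 11
...
= [4, 1, 5, 6, 11, 17, 28]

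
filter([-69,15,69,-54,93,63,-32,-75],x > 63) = [69, 93]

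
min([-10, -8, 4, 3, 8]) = -10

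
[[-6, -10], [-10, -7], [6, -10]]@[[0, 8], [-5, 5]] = [[50, -98], [35, -115], [50, -2]]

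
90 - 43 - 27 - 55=-35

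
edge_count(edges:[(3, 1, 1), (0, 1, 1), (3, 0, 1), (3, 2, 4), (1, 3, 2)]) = 5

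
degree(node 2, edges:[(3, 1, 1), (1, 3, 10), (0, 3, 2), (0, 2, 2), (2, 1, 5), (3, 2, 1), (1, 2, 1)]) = incident: (0,2), (2,1), (3,2), (1,2)
= 4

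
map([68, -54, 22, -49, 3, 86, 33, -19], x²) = [4624, 2916, 484, 2401, 9, 7396, 1089, 361]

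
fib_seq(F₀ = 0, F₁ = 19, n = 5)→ F_2 = F_1 + F_0 = 19
F_3 = F_2 + F_1 = 38
F_4 = F_3 + F_2 = 57
= [0, 19, 19, 38, 57]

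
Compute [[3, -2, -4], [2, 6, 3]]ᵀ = [[3, 2], [-2, 6], [-4, 3]]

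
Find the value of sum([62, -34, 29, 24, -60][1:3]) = -5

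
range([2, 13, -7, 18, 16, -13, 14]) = 31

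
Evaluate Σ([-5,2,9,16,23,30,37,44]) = 156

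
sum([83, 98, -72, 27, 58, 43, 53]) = 290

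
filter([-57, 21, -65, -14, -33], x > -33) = keep x where x > -33: -57✗, 21✓, -65✗, -14✓, -33✗
= [21, -14]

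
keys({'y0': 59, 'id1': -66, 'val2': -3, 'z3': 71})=['y0', 'id1', 'val2', 'z3']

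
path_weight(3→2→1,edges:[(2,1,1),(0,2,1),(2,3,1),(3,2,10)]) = w(3→2)=10 + w(2→1)=1
= 11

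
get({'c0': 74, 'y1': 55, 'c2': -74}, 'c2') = -74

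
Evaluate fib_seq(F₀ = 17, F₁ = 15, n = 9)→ [17, 15, 32, 47, 79, 126, 205, 331, 536]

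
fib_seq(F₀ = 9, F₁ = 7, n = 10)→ [9, 7, 16, 23, 39, 62, 101, 163, 264, 427]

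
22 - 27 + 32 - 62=-35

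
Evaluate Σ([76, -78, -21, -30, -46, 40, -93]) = 76 + (-78) + (-21) + (-30) + (-46) + 40 + (-93)
= -152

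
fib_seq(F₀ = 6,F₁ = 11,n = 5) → F_2 = F_1 + F_0 = 17
F_3 = F_2 + F_1 = 28
F_4 = F_3 + F_2 = 45
= [6, 11, 17, 28, 45]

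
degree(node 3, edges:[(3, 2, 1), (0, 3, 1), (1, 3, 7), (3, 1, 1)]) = 4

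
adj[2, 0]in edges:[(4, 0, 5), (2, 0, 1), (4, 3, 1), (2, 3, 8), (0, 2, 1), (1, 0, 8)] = 1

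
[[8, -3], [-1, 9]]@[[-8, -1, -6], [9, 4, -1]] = [[-91, -20, -45], [89, 37, -3]]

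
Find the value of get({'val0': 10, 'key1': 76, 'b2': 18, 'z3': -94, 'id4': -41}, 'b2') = 18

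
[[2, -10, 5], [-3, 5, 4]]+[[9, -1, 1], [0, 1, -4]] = [[11, -11, 6], [-3, 6, 0]]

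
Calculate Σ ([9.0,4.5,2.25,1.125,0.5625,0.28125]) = 17.71875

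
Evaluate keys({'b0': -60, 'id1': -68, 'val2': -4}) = ['b0', 'id1', 'val2']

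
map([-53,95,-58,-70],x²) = (-53)²=2809, (95)²=9025, (-58)²=3364, (-70)²=4900
= [2809, 9025, 3364, 4900]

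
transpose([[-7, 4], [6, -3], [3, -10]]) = [[-7, 6, 3], [4, -3, -10]]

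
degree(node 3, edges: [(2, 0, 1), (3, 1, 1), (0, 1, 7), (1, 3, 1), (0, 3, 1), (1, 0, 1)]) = 3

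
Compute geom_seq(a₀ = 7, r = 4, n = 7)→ a_0 = 7*4^0 = 7
a_1 = 7*4^1 = 28
a_2 = 7*4^2 = 112
...
= [7, 28, 112, 448, 1792, 7168, 28672]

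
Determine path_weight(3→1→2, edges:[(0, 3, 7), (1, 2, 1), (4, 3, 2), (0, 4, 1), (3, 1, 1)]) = w(3→1)=1 + w(1→2)=1
= 2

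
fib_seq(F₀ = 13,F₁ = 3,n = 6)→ F_2 = F_1 + F_0 = 16
F_3 = F_2 + F_1 = 19
F_4 = F_3 + F_2 = 35
...
= [13, 3, 16, 19, 35, 54]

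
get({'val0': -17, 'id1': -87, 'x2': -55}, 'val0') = -17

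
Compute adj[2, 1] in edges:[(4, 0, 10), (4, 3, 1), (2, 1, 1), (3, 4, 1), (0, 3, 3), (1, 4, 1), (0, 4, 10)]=1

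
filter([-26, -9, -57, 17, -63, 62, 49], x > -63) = [-26, -9, -57, 17, 62, 49]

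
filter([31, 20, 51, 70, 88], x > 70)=[88]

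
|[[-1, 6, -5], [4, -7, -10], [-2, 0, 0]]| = 190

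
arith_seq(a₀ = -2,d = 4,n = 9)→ a_0 = -2 + 0*4 = -2
a_1 = -2 + 1*4 = 2
a_2 = -2 + 2*4 = 6
...
= [-2, 2, 6, 10, 14, 18, 22, 26, 30]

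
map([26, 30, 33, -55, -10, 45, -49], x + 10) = [36, 40, 43, -45, 0, 55, -39]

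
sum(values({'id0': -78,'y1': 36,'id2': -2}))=-44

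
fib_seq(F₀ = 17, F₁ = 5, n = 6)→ [17, 5, 22, 27, 49, 76]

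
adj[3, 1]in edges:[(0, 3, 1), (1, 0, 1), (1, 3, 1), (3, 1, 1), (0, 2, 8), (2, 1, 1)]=1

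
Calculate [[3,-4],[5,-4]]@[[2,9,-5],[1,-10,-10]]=C[0][0] = (3)*(2) + (-4)*(1) = 2
C[0][1] = (3)*(9) + (-4)*(-10) = 67
C[0][2] = (3)*(-5) + (-4)*(-10) = 25
C[1][0] = (5)*(2) + (-4)*(1) = 6
C[1][1] = (5)*(9) + (-4)*(-10) = 85
C[1][2] = (5)*(-5) + (-4)*(-10) = 15
= [[2, 67, 25], [6, 85, 15]]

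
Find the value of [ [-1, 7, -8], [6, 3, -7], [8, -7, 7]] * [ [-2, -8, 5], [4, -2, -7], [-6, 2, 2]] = C[0][0] = (-1)*(-2) + (7)*(4) + (-8)*(-6) = 78
C[0][1] = (-1)*(-8) + (7)*(-2) + (-8)*(2) = -22
C[0][2] = (-1)*(5) + (7)*(-7) + (-8)*(2) = -70
C[1][0] = (6)*(-2) + (3)*(4) + (-7)*(-6) = 42
C[1][1] = (6)*(-8) + (3)*(-2) + (-7)*(2) = -68
C[1][2] = (6)*(5) + (3)*(-7) + (-7)*(2) = -5
... (3 more cells)
= [[78, -22, -70], [42, -68, -5], [-86, -36, 103]]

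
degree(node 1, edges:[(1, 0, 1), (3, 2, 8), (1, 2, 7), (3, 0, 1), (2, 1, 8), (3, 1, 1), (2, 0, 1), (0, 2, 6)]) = incident: (1,0), (1,2), (2,1), (3,1)
= 4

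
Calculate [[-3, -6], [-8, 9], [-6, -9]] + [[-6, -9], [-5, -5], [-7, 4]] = [[-9, -15], [-13, 4], [-13, -5]]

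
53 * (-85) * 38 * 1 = -171190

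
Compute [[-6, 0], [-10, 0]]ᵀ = [[-6, -10], [0, 0]]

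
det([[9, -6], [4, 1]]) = (9)*(1) - (-6)*(4)
= 33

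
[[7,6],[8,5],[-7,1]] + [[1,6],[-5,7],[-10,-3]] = [[8, 12], [3, 12], [-17, -2]]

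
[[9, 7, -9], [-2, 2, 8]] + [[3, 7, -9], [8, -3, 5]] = [[12, 14, -18], [6, -1, 13]]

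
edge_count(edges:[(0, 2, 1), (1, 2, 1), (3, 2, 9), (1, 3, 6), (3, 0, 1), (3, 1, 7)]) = 6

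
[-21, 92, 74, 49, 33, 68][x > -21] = [92, 74, 49, 33, 68]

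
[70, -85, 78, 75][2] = 78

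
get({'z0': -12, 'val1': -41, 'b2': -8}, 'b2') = -8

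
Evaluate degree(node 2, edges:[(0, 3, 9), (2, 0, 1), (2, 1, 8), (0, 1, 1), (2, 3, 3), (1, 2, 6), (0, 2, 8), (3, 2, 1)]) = incident: (2,0), (2,1), (2,3), (1,2), (0,2), (3,2)
= 6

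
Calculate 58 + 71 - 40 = 89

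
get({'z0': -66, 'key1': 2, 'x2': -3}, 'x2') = -3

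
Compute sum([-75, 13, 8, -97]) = -151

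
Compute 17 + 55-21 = 51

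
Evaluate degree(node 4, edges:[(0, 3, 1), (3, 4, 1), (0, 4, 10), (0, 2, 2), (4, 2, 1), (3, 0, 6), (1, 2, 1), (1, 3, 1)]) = incident: (3,4), (0,4), (4,2)
= 3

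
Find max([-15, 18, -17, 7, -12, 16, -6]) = 18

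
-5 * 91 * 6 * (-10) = 27300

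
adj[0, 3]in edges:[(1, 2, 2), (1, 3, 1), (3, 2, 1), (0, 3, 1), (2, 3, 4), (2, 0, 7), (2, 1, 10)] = 1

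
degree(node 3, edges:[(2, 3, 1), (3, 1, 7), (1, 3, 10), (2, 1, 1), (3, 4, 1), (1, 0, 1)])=incident: (2,3), (3,1), (1,3), (3,4)
= 4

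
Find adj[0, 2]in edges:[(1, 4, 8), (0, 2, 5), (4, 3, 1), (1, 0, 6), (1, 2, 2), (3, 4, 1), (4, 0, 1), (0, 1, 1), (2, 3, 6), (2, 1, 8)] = 5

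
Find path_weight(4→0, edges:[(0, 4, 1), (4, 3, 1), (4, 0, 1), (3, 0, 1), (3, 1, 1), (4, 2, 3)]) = 1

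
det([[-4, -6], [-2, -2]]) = (-4)*(-2) - (-6)*(-2)
= -4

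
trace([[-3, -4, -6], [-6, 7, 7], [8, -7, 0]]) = 4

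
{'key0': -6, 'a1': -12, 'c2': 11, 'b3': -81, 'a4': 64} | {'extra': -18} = {'key0': -6, 'a1': -12, 'c2': 11, 'b3': -81, 'a4': 64, 'extra': -18}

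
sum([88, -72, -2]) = 14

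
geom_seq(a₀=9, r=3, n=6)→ [9, 27, 81, 243, 729, 2187]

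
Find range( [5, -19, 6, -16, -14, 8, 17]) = 36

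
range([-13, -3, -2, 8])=21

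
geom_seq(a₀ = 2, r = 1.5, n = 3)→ [2.0, 3.0, 4.5]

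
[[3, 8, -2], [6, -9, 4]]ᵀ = [[3, 6], [8, -9], [-2, 4]]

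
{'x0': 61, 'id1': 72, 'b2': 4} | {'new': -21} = {'x0': 61, 'id1': 72, 'b2': 4, 'new': -21}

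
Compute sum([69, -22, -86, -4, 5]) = 69 + (-22) + (-86) + (-4) + 5
= -38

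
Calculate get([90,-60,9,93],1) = -60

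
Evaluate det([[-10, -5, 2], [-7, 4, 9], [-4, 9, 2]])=(1)*(-10)*det([[4, 9], [9, 2]]) + (-1)*(-5)*det([[-7, 9], [-4, 2]]) + (1)*(2)*det([[-7, 4], [-4, 9]])
= 730 + 110 + -94
= 746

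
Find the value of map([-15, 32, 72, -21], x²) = [225, 1024, 5184, 441]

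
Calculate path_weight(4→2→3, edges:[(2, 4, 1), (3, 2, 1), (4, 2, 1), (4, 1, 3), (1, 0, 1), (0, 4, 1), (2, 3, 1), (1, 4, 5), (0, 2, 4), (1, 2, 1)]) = w(4→2)=1 + w(2→3)=1
= 2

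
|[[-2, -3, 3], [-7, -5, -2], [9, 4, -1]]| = 100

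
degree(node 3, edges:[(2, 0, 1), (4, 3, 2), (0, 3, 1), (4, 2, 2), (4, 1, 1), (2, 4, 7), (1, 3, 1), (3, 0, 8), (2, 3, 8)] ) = incident: (4,3), (0,3), (1,3), (3,0), (2,3)
= 5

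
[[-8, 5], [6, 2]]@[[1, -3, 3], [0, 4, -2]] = C[0][0] = (-8)*(1) + (5)*(0) = -8
C[0][1] = (-8)*(-3) + (5)*(4) = 44
C[0][2] = (-8)*(3) + (5)*(-2) = -34
C[1][0] = (6)*(1) + (2)*(0) = 6
C[1][1] = (6)*(-3) + (2)*(4) = -10
C[1][2] = (6)*(3) + (2)*(-2) = 14
= [[-8, 44, -34], [6, -10, 14]]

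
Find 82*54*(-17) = -75276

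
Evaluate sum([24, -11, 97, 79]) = 189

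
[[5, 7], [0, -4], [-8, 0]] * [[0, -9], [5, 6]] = [[35, -3], [-20, -24], [0, 72]]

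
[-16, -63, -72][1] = -63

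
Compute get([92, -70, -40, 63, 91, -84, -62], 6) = -62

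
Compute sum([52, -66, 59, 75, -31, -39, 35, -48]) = 37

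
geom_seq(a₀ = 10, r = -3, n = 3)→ [10, -30, 90]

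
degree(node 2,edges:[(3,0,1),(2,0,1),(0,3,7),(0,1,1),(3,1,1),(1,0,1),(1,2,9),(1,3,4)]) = 2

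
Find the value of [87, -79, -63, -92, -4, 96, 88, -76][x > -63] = [87, -4, 96, 88]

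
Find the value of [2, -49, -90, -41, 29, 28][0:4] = [2, -49, -90, -41]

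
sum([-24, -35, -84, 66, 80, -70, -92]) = (-24) + (-35) + (-84) + 66 + 80 + (-70) + (-92)
= -159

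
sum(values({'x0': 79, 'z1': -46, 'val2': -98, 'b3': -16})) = 79 + (-46) + (-98) + (-16)
= -81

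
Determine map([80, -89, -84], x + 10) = [90, -79, -74]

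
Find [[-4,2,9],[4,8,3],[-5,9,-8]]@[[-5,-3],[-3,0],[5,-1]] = C[0][0] = (-4)*(-5) + (2)*(-3) + (9)*(5) = 59
C[0][1] = (-4)*(-3) + (2)*(0) + (9)*(-1) = 3
C[1][0] = (4)*(-5) + (8)*(-3) + (3)*(5) = -29
C[1][1] = (4)*(-3) + (8)*(0) + (3)*(-1) = -15
C[2][0] = (-5)*(-5) + (9)*(-3) + (-8)*(5) = -42
C[2][1] = (-5)*(-3) + (9)*(0) + (-8)*(-1) = 23
= [[59, 3], [-29, -15], [-42, 23]]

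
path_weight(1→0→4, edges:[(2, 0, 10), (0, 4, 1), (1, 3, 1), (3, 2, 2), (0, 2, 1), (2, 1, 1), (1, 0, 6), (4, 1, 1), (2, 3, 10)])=7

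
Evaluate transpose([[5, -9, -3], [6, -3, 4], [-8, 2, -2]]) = [[5, 6, -8], [-9, -3, 2], [-3, 4, -2]]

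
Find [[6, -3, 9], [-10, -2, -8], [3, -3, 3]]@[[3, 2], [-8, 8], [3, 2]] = C[0][0] = (6)*(3) + (-3)*(-8) + (9)*(3) = 69
C[0][1] = (6)*(2) + (-3)*(8) + (9)*(2) = 6
C[1][0] = (-10)*(3) + (-2)*(-8) + (-8)*(3) = -38
C[1][1] = (-10)*(2) + (-2)*(8) + (-8)*(2) = -52
C[2][0] = (3)*(3) + (-3)*(-8) + (3)*(3) = 42
C[2][1] = (3)*(2) + (-3)*(8) + (3)*(2) = -12
= [[69, 6], [-38, -52], [42, -12]]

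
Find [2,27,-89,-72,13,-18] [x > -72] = [2, 27, 13, -18]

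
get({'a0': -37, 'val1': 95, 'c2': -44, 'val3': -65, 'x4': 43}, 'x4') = 43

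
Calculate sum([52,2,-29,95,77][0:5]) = slice → [52, 2, -29, 95, 77]
52 + 2 + (-29) + 95 + 77
= 197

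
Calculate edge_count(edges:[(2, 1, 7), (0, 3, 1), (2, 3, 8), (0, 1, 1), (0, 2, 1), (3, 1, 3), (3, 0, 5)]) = 7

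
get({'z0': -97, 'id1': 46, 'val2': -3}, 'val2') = -3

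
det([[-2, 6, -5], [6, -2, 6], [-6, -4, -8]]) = 172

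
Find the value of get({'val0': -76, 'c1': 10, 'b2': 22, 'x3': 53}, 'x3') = 53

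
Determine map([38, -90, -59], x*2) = 38*2=76, -90*2=-180, -59*2=-118
= [76, -180, -118]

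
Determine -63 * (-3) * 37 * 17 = 118881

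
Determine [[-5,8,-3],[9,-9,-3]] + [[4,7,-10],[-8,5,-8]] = [[-1, 15, -13], [1, -4, -11]]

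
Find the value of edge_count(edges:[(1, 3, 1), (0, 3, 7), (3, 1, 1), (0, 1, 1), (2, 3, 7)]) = 5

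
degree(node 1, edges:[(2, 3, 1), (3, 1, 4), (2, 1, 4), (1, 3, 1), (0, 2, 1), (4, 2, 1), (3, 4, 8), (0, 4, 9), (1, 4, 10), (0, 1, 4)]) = incident: (3,1), (2,1), (1,3), (1,4), (0,1)
= 5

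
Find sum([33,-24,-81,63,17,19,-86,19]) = 33 + (-24) + (-81) + 63 + 17 + 19 + (-86) + 19
= -40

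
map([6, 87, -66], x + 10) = 6+10=16, 87+10=97, -66+10=-56
= [16, 97, -56]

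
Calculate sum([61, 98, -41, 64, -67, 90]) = 61 + 98 + (-41) + 64 + (-67) + 90
= 205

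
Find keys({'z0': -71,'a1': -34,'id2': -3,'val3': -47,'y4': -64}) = ['z0', 'a1', 'id2', 'val3', 'y4']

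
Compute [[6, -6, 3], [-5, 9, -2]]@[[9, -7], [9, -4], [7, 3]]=C[0][0] = (6)*(9) + (-6)*(9) + (3)*(7) = 21
C[0][1] = (6)*(-7) + (-6)*(-4) + (3)*(3) = -9
C[1][0] = (-5)*(9) + (9)*(9) + (-2)*(7) = 22
C[1][1] = (-5)*(-7) + (9)*(-4) + (-2)*(3) = -7
= [[21, -9], [22, -7]]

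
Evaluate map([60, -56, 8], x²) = [3600, 3136, 64]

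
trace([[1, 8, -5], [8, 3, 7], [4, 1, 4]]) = diagonal: 1 + 3 + 4
= 8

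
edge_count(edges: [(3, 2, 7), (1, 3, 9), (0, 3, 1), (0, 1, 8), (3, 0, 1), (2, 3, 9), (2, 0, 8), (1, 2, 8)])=8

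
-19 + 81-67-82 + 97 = 10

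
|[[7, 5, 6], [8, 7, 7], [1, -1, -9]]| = (1)*(7)*det([[7, 7], [-1, -9]]) + (-1)*(5)*det([[8, 7], [1, -9]]) + (1)*(6)*det([[8, 7], [1, -1]])
= -392 + 395 + -90
= -87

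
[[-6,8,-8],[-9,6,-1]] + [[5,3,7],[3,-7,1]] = [[-1, 11, -1], [-6, -1, 0]]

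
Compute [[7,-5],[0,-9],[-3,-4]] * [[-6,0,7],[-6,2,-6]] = C[0][0] = (7)*(-6) + (-5)*(-6) = -12
C[0][1] = (7)*(0) + (-5)*(2) = -10
C[0][2] = (7)*(7) + (-5)*(-6) = 79
C[1][0] = (0)*(-6) + (-9)*(-6) = 54
C[1][1] = (0)*(0) + (-9)*(2) = -18
C[1][2] = (0)*(7) + (-9)*(-6) = 54
... (3 more cells)
= [[-12, -10, 79], [54, -18, 54], [42, -8, 3]]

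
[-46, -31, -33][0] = -46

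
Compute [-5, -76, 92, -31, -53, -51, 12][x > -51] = keep x where x > -51: -5✓, -76✗, 92✓, -31✓, -53✗, -51✗, 12✓
= [-5, 92, -31, 12]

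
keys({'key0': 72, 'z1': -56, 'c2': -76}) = ['key0', 'z1', 'c2']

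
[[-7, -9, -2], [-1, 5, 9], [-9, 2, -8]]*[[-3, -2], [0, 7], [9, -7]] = [[3, -35], [84, -26], [-45, 88]]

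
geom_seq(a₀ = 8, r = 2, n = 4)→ a_0 = 8*2^0 = 8
a_1 = 8*2^1 = 16
a_2 = 8*2^2 = 32
...
= [8, 16, 32, 64]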